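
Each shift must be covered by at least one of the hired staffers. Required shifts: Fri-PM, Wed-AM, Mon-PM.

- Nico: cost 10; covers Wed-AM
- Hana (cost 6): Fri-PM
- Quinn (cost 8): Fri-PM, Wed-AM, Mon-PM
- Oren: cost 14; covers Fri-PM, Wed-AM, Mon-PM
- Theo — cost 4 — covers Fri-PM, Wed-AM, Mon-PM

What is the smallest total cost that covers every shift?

Theo alone covers Fri-PM, Wed-AM, Mon-PM — every shift.
Total cost: 4.
No cover costs less than 4.

4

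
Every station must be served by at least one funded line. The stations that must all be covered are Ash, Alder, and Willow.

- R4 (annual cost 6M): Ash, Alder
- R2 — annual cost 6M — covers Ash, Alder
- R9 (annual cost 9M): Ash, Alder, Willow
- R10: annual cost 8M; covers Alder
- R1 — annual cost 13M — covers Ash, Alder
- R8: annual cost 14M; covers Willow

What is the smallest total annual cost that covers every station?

9

The greedy cost-per-new-station heuristic would pick R4 and R9 for 15, but a cheaper cover exists.
R9 alone covers Ash, Alder, Willow — every station.
Total annual cost: 9.
No cover costs less than 9.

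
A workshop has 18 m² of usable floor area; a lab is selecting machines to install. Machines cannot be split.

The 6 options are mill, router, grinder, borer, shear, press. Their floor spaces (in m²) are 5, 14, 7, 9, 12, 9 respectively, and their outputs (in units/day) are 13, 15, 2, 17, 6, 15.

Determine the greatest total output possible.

Treat it as a binary knapsack problem.
Allowing fractional choices, the relaxed optimum would be about 36.7, but machines are indivisible.
mill + press: floor space 5 + 9 = 14 ≤ 18, output 13 + 15 = 28.
borer + press: floor space 9 + 9 = 18 ≤ 18, output 17 + 15 = 32.
mill + borer: floor space 5 + 9 = 14 ≤ 18, output 13 + 17 = 30.
Best is borer and press with total output 32.

32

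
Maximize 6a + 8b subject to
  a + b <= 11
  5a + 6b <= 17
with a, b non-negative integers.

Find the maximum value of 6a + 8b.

(a,b)=(1,2) is feasible, giving 22.
(a,b)=(2,1) is feasible, giving 20.
(a,b)=(0,2) is feasible, giving 16.
Maximum is 22 at (a,b)=(1,2).

22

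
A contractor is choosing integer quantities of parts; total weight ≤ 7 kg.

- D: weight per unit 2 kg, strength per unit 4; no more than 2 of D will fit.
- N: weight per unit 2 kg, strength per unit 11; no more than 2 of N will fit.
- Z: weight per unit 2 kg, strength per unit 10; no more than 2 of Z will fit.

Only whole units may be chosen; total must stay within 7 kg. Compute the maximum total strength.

32

This is a bounded integer knapsack.
2×N and 1×Z: weight 6 ≤ 7, strength 2·11 + 1·10 = 32.
1×N and 2×Z: weight 6 ≤ 7, strength 1·11 + 2·10 = 31.
Best is 32.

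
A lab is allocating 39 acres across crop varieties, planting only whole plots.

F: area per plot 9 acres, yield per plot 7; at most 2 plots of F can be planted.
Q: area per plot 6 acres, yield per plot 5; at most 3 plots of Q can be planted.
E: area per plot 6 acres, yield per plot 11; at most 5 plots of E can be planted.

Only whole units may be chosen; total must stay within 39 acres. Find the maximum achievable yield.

Take 1×F and 5×E: area 39 ≤ 39, yield 1·7 + 5·11 = 62.
E has the best ratio (11/6) and is taken to its limit of 5; remaining capacity is filled optimally with the others.

62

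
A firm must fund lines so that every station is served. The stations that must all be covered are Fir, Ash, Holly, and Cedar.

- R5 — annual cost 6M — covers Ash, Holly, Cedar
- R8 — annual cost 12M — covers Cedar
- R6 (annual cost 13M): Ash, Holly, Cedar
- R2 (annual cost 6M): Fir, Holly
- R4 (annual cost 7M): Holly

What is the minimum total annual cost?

This is a weighted set-cover instance.
Choose R5 and R2: together they cover Fir, Ash, Holly, Cedar — every station.
Total annual cost: 6 + 6 = 12.
No cover costs less than 12.

12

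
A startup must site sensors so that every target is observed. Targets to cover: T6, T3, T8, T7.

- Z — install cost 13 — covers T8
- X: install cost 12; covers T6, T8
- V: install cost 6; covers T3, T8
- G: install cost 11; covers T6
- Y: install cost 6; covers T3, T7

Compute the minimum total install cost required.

The greedy cost-per-new-target heuristic would pick V, Y, and G for 23, but a cheaper cover exists.
Choose X and Y: together they cover T6, T3, T8, T7 — every target.
Total install cost: 12 + 6 = 18.
No cover costs less than 18.

18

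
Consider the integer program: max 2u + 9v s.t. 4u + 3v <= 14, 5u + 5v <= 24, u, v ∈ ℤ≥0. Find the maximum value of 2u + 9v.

36

The continuous relaxation peaks at (0, 4.67) with value 42.00; rounding to a feasible lattice point costs some objective.
(u,v)=(0,4): 4·0+3·4=12≤14, 5·0+5·4=20≤24, objective 36.
(u,v)=(1,3): 4·1+3·3=13≤14, 5·1+5·3=20≤24, objective 29.
No feasible integer point exceeds 36.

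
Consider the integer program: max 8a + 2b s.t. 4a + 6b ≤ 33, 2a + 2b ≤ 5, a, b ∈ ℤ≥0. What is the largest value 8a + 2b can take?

16

Relaxing integrality, the LP optimum is 20.00 at (a,b) = (2.5, 0), which is not an integer point.
(a,b)=(2,0): 4·2+6·0=8≤33, 2·2+2·0=4≤5, objective 16.
(a,b)=(1,1): 4·1+6·1=10≤33, 2·1+2·1=4≤5, objective 10.
(a,b)=(1,0): 4·1+6·0=4≤33, 2·1+2·0=2≤5, objective 8.
The best lattice point is (2,0), giving 16.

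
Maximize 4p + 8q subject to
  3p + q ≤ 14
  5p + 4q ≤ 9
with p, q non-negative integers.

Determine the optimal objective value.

16

Relaxing integrality, the LP optimum is 18.00 at (p,q) = (0, 2.25), which is not an integer point.
(p,q)=(0,2): 3·0+1·2=2≤14, 5·0+4·2=8≤9, objective 16.
(p,q)=(1,1): 3·1+1·1=4≤14, 5·1+4·1=9≤9, objective 12.
(p,q)=(0,1): 3·0+1·1=1≤14, 5·0+4·1=4≤9, objective 8.
Maximum is 16 at (p,q)=(0,2).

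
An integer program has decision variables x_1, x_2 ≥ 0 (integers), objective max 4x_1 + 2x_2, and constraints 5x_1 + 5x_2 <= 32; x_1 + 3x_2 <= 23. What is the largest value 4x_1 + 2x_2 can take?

24

(x_1,x_2)=(6,0): 5·6+5·0=30≤32, 1·6+3·0=6≤23, objective 24.
(x_1,x_2)=(5,1): 5·5+5·1=30≤32, 1·5+3·1=8≤23, objective 22.
Maximum is 24 at (x_1,x_2)=(6,0).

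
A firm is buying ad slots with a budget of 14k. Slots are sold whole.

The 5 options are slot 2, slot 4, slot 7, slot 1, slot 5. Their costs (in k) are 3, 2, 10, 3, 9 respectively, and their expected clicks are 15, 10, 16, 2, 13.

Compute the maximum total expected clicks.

Allowing fractional choices, the relaxed optimum would be about 39.4, but ad slots are indivisible.
slot 2 + slot 7: cost 3 + 10 = 13 ≤ 14, expected clicks 15 + 16 = 31.
slot 2 + slot 5: cost 3 + 9 = 12 ≤ 14, expected clicks 15 + 13 = 28.
slot 2 + slot 4 + slot 5: cost 3 + 2 + 9 = 14 ≤ 14, expected clicks 15 + 10 + 13 = 38.
Best is slot 2, slot 4, and slot 5 with total expected clicks 38.

38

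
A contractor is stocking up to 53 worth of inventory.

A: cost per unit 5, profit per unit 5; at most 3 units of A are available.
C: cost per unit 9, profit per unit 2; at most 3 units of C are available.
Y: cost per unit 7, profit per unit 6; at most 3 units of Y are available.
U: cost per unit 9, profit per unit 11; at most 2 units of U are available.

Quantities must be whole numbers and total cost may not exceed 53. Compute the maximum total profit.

50

U has the best ratio (11/9); taking only U gives at most 2×11 = 22 (stopped by the supply cap of 2).
Mixing does better — 2×A, 3×Y, and 2×U: cost 49 ≤ 53, profit 2·5 + 3·6 + 2·11 = 50.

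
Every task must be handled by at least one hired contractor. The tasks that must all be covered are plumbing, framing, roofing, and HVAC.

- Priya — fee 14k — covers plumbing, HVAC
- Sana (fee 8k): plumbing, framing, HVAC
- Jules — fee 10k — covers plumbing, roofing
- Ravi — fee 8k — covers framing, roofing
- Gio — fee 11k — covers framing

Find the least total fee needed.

Choose Sana and Ravi: together they cover plumbing, framing, roofing, HVAC — every task.
Total fee: 8 + 8 = 16.
No cover costs less than 16.

16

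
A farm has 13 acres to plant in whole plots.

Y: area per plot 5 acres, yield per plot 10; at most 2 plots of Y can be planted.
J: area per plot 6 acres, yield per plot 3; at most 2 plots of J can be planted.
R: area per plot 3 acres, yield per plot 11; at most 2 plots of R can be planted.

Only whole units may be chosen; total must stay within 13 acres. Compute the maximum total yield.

This is a bounded integer knapsack.
1×Y and 2×R: area 11 ≤ 13, yield 1·10 + 2·11 = 32.
2×Y and 1×R: area 13 ≤ 13, yield 2·10 + 1·11 = 31.
Best is 32.

32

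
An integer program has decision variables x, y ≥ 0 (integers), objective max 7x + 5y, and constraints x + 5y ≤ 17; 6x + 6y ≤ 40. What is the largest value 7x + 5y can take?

42

(x,y)=(6,0): 1·6+5·0=6≤17, 6·6+6·0=36≤40, objective 42.
(x,y)=(5,1): 1·5+5·1=10≤17, 6·5+6·1=36≤40, objective 40.
(x,y)=(5,0): 1·5+5·0=5≤17, 6·5+6·0=30≤40, objective 35.
No feasible integer point exceeds 42.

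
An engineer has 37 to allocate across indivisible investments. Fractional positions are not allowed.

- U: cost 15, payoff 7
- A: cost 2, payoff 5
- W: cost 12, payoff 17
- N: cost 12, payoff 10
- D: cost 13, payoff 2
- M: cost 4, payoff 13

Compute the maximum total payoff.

Allowing fractional choices, the relaxed optimum would be about 48.3, but investments are indivisible.
U + A + W + M: cost 15 + 2 + 12 + 4 = 33 ≤ 37, payoff 7 + 5 + 17 + 13 = 42.
A + W + N + M: cost 2 + 12 + 12 + 4 = 30 ≤ 37, payoff 5 + 17 + 10 + 13 = 45.
Best is A, W, N, and M with total payoff 45.

45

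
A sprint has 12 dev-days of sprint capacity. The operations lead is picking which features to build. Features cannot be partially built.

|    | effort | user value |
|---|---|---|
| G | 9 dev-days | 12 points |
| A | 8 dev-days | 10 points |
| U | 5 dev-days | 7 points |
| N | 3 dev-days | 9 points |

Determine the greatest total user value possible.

Take G and N: effort 9 + 3 = 12 ≤ 12, user value 12 + 9 = 21.
No other feasible combination does better.

21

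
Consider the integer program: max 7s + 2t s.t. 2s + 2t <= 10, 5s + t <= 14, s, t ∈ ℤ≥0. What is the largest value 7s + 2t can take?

(s,t)=(2,3) is feasible, giving 20.
(s,t)=(2,2) is feasible, giving 18.
(s,t)=(2,1) is feasible, giving 16.
Maximum is 20 at (s,t)=(2,3).

20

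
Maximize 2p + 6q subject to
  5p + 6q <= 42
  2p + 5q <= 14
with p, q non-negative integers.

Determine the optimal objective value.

16

Relaxing integrality, the LP optimum is 16.80 at (p,q) = (0, 2.8), which is not an integer point.
(p,q)=(2,2): 5·2+6·2=22≤42, 2·2+5·2=14≤14, objective 16.
(p,q)=(1,2): 5·1+6·2=17≤42, 2·1+5·2=12≤14, objective 14.
(p,q)=(3,1): 5·3+6·1=21≤42, 2·3+5·1=11≤14, objective 12.
(p,q)=(0,2): 5·0+6·2=12≤42, 2·0+5·2=10≤14, objective 12.
Maximum is 16 at (p,q)=(2,2).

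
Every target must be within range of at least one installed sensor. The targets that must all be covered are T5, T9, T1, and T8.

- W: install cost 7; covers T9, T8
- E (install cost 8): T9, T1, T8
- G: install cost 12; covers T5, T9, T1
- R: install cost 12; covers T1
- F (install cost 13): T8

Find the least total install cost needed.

19

This is a weighted set-cover instance.
Choose W and G: together they cover T5, T9, T1, T8 — every target.
Total install cost: 7 + 12 = 19.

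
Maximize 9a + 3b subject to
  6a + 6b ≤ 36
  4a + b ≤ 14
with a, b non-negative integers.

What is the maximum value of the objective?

Relaxing integrality, the LP optimum is 34.00 at (a,b) = (2.67, 3.33), which is not an integer point.
(a,b)=(3,2): 6·3+6·2=30≤36, 4·3+1·2=14≤14, objective 33.
(a,b)=(2,4): 6·2+6·4=36≤36, 4·2+1·4=12≤14, objective 30.
(a,b)=(3,1): 6·3+6·1=24≤36, 4·3+1·1=13≤14, objective 30.
(a,b)=(2,3): 6·2+6·3=30≤36, 4·2+1·3=11≤14, objective 27.
The best lattice point is (3,2), giving 33.

33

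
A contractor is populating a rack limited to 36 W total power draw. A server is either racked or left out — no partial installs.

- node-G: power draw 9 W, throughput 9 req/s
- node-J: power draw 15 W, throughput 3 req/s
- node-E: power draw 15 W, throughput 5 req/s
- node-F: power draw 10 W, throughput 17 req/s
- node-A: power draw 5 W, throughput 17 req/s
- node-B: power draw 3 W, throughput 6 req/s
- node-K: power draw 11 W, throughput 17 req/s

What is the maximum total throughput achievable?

node-G + node-F + node-A + node-K: power draw 9 + 10 + 5 + 11 = 35 ≤ 36, throughput 9 + 17 + 17 + 17 = 60.
node-F + node-A + node-K: power draw 10 + 5 + 11 = 26 ≤ 36, throughput 17 + 17 + 17 = 51.
node-F + node-A + node-B + node-K: power draw 10 + 5 + 3 + 11 = 29 ≤ 36, throughput 17 + 17 + 6 + 17 = 57.
Best is node-G, node-F, node-A, and node-K with total throughput 60.

60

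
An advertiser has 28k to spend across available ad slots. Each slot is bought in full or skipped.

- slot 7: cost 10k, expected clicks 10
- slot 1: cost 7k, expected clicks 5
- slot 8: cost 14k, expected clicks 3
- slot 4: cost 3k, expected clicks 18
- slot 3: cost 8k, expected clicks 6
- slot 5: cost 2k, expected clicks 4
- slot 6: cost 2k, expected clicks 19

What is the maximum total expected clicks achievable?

57

slot 7 + slot 4 + slot 3 + slot 6: cost 10 + 3 + 8 + 2 = 23 ≤ 28, expected clicks 10 + 18 + 6 + 19 = 53.
slot 7 + slot 4 + slot 3 + slot 5 + slot 6: cost 10 + 3 + 8 + 2 + 2 = 25 ≤ 28, expected clicks 10 + 18 + 6 + 4 + 19 = 57.
slot 7 + slot 1 + slot 4 + slot 5 + slot 6: cost 10 + 7 + 3 + 2 + 2 = 24 ≤ 28, expected clicks 10 + 5 + 18 + 4 + 19 = 56.
Best is slot 7, slot 4, slot 3, slot 5, and slot 6 with total expected clicks 57.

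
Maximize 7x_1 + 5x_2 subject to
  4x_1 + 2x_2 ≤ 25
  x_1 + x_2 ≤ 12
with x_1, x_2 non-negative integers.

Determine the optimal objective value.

Relaxing integrality, the LP optimum is 61.00 at (x_1,x_2) = (0.5, 11.5), which is not an integer point.
(x_1,x_2)=(0,12): 4·0+2·12=24≤25, 1·0+1·12=12≤12, objective 60.
(x_1,x_2)=(1,10): 4·1+2·10=24≤25, 1·1+1·10=11≤12, objective 57.
(x_1,x_2)=(0,11): 4·0+2·11=22≤25, 1·0+1·11=11≤12, objective 55.
No feasible integer point exceeds 60.

60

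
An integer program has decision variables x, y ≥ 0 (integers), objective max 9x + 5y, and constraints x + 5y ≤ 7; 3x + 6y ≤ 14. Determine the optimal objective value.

36

The continuous relaxation peaks at (4.67, 0) with value 42.00; rounding to a feasible lattice point costs some objective.
(x,y)=(4,0): 1·4+5·0=4≤7, 3·4+6·0=12≤14, objective 36.
(x,y)=(3,0): 1·3+5·0=3≤7, 3·3+6·0=9≤14, objective 27.
No feasible integer point exceeds 36.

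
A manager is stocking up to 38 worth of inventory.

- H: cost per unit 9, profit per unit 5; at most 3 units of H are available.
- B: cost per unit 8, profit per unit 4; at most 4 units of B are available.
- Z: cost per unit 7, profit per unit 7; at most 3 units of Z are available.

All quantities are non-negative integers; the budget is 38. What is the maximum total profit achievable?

This is a bounded integer knapsack.
Z has the best ratio (7/7); taking only Z gives at most 3×7 = 21 (stopped by the supply cap of 3).
Mixing does better — 1×H, 1×B, and 3×Z: cost 38 ≤ 38, profit 1·5 + 1·4 + 3·7 = 30.

30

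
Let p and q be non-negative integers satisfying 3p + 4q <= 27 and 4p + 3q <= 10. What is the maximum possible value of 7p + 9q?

27

(p,q)=(0,3): 3·0+4·3=12≤27, 4·0+3·3=9≤10, objective 27.
(p,q)=(1,2): 3·1+4·2=11≤27, 4·1+3·2=10≤10, objective 25.
(p,q)=(0,2): 3·0+4·2=8≤27, 4·0+3·2=6≤10, objective 18.
Maximum is 27 at (p,q)=(0,3).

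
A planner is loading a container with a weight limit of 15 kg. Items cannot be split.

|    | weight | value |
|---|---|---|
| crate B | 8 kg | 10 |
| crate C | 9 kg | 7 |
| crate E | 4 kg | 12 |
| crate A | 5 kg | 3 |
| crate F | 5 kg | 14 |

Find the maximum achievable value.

crate E + crate F: weight 4 + 5 = 9 ≤ 15, value 12 + 14 = 26.
crate E + crate A + crate F: weight 4 + 5 + 5 = 14 ≤ 15, value 12 + 3 + 14 = 29.
crate B + crate F: weight 8 + 5 = 13 ≤ 15, value 10 + 14 = 24.
Best is crate E, crate A, and crate F with total value 29.

29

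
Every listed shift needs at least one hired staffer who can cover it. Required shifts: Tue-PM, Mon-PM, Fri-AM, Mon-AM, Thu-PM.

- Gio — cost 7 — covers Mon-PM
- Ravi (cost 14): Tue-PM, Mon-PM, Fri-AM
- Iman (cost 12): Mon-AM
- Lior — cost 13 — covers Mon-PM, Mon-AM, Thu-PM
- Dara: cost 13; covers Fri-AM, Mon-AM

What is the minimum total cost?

27

Choose Ravi and Lior: together they cover Tue-PM, Mon-PM, Fri-AM, Mon-AM, Thu-PM — every shift.
Total cost: 14 + 13 = 27.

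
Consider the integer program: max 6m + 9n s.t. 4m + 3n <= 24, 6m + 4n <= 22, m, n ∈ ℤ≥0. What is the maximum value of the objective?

45

Relaxing integrality, the LP optimum is 49.50 at (m,n) = (0, 5.5), which is not an integer point.
(m,n)=(0,5): 4·0+3·5=15≤24, 6·0+4·5=20≤22, objective 45.
(m,n)=(1,4): 4·1+3·4=16≤24, 6·1+4·4=22≤22, objective 42.
No feasible integer point exceeds 45.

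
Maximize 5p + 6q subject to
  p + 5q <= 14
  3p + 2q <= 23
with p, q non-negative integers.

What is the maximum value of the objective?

41

Relaxing integrality, the LP optimum is 42.23 at (p,q) = (6.69, 1.46), which is not an integer point.
(p,q)=(7,1): 1·7+5·1=12≤14, 3·7+2·1=23≤23, objective 41.
(p,q)=(6,1): 1·6+5·1=11≤14, 3·6+2·1=20≤23, objective 36.
The best lattice point is (7,1), giving 41.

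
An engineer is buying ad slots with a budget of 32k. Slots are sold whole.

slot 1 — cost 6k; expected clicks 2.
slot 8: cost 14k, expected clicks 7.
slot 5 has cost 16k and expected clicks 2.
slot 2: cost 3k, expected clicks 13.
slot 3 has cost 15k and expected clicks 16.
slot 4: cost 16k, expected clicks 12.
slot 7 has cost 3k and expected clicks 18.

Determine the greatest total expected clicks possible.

49

Allowing fractional choices, the relaxed optimum would be about 55.2, but ad slots are indivisible.
slot 2 + slot 3 + slot 7: cost 3 + 15 + 3 = 21 ≤ 32, expected clicks 13 + 16 + 18 = 47.
slot 1 + slot 2 + slot 4 + slot 7: cost 6 + 3 + 16 + 3 = 28 ≤ 32, expected clicks 2 + 13 + 12 + 18 = 45.
slot 1 + slot 2 + slot 3 + slot 7: cost 6 + 3 + 15 + 3 = 27 ≤ 32, expected clicks 2 + 13 + 16 + 18 = 49.
Best is slot 1, slot 2, slot 3, and slot 7 with total expected clicks 49.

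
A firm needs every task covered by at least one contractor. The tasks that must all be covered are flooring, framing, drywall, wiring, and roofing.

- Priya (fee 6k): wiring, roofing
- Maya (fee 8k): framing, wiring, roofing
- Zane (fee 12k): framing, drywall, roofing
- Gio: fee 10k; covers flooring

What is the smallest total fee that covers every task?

28

This is a weighted set-cover instance.
Choose Priya, Zane, and Gio: together they cover flooring, framing, drywall, wiring, roofing — every task.
Total fee: 6 + 12 + 10 = 28.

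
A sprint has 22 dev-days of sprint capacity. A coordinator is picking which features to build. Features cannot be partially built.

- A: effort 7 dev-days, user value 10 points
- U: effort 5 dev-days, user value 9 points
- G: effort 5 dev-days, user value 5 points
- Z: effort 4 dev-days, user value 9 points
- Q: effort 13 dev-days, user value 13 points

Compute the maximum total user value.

Treat it as a binary knapsack problem.
Allowing fractional choices, the relaxed optimum would be about 34.0, but features are indivisible.
A + U + Z: effort 7 + 5 + 4 = 16 ≤ 22, user value 10 + 9 + 9 = 28.
A + U + G + Z: effort 7 + 5 + 5 + 4 = 21 ≤ 22, user value 10 + 9 + 5 + 9 = 33.
U + Z + Q: effort 5 + 4 + 13 = 22 ≤ 22, user value 9 + 9 + 13 = 31.
Best is A, U, G, and Z with total user value 33.

33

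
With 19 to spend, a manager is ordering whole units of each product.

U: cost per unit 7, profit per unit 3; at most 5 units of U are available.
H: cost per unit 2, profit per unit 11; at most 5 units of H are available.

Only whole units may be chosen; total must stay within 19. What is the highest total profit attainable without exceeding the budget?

58

5×H: cost 10 ≤ 19, profit 5·11 = 55.
1×U and 5×H: cost 17 ≤ 19, profit 1·3 + 5·11 = 58.
Best is 58.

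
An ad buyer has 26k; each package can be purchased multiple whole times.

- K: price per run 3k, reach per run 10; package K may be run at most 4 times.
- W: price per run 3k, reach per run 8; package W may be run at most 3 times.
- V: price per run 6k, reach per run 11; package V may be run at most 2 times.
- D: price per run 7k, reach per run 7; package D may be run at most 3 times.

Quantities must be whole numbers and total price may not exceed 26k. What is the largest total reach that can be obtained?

K has the best ratio (10/3); taking only K gives at most 4×10 = 40 (stopped by the supply cap of 4).
Mixing does better — 4×K, 2×W, and 1×V: price 24 ≤ 26, reach 4·10 + 2·8 + 1·11 = 67.

67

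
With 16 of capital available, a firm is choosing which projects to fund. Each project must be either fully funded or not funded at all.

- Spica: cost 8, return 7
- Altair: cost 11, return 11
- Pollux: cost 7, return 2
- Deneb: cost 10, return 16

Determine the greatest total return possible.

This is an integer program with binary decision variables.
Allowing fractional choices, the relaxed optimum would be about 22.0, but projects are indivisible.
Altair: cost 11 ≤ 16, return 11.
Deneb: cost 10 ≤ 16, return 16.
Best is Deneb with total return 16.

16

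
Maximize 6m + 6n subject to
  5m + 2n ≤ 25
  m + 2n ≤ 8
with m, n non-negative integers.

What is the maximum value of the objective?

(m,n)=(4,2): 5·4+2·2=24≤25, 1·4+2·2=8≤8, objective 36.
(m,n)=(5,0): 5·5+2·0=25≤25, 1·5+2·0=5≤8, objective 30.
(m,n)=(3,2): 5·3+2·2=19≤25, 1·3+2·2=7≤8, objective 30.
The best lattice point is (4,2), giving 36.

36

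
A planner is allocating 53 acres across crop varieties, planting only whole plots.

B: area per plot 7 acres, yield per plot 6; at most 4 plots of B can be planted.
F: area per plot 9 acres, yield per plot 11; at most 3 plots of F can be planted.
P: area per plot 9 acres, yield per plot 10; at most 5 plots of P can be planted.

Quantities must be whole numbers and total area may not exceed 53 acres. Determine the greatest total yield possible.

59

This is a bounded integer knapsack.
F has the best ratio (11/9); taking only F gives at most 3×11 = 33 (stopped by the supply cap of 3).
Mixing does better — 1×B, 3×F, and 2×P: area 52 ≤ 53, yield 1·6 + 3·11 + 2·10 = 59.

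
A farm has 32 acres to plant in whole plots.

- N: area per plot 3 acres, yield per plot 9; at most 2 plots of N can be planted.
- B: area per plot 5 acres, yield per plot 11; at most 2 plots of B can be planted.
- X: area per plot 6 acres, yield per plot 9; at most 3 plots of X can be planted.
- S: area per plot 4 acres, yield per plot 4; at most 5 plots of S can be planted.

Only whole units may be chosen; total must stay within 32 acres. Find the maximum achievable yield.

62

Take 2×N, 2×B, 2×X, and 1×S: area 32 ≤ 32, yield 2·9 + 2·11 + 2·9 + 1·4 = 62.
N has the best ratio (9/3) and is taken to its limit of 2; remaining capacity is filled optimally with the others.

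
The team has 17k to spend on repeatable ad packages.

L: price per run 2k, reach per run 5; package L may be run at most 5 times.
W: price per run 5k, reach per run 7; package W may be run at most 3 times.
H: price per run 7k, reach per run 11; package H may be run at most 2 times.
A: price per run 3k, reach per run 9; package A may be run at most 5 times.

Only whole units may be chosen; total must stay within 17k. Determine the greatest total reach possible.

This is a bounded integer knapsack.
A has the best ratio (9/3); taking only A gives at most 5×9 = 45 (stopped by the price limit).
Mixing does better — 1×L and 5×A: price 17 ≤ 17, reach 1·5 + 5·9 = 50.

50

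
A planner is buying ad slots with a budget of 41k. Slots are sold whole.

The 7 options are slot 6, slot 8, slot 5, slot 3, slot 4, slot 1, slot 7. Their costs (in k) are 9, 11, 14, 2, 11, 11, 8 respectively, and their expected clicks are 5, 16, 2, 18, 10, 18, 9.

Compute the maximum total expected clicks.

66

slot 8 + slot 3 + slot 1 + slot 7: cost 11 + 2 + 11 + 8 = 32 ≤ 41, expected clicks 16 + 18 + 18 + 9 = 61.
slot 6 + slot 8 + slot 3 + slot 1 + slot 7: cost 9 + 11 + 2 + 11 + 8 = 41 ≤ 41, expected clicks 5 + 16 + 18 + 18 + 9 = 66.
slot 8 + slot 3 + slot 4 + slot 1: cost 11 + 2 + 11 + 11 = 35 ≤ 41, expected clicks 16 + 18 + 10 + 18 = 62.
Best is slot 6, slot 8, slot 3, slot 1, and slot 7 with total expected clicks 66.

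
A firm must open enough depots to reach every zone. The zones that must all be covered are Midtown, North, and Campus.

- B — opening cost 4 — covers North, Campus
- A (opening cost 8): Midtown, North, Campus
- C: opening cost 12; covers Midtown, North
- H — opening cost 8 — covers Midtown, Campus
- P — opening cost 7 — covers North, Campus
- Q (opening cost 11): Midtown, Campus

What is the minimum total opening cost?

The greedy cost-per-new-zone heuristic would pick B and A for 12, but a cheaper cover exists.
A alone covers Midtown, North, Campus — every zone.
Total opening cost: 8.
No cover costs less than 8.

8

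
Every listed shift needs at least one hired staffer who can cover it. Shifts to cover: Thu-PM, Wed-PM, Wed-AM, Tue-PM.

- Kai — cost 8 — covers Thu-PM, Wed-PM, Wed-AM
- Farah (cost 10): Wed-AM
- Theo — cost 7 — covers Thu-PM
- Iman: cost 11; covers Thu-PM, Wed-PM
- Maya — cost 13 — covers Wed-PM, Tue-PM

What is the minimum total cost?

Choose Kai and Maya: together they cover Thu-PM, Wed-PM, Wed-AM, Tue-PM — every shift.
Total cost: 8 + 13 = 21.
No cover costs less than 21.

21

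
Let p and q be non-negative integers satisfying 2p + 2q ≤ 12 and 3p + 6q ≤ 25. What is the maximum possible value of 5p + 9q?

(p,q)=(4,2): 2·4+2·2=12≤12, 3·4+6·2=24≤25, objective 38.
(p,q)=(2,3): 2·2+2·3=10≤12, 3·2+6·3=24≤25, objective 37.
(p,q)=(5,1): 2·5+2·1=12≤12, 3·5+6·1=21≤25, objective 34.
(p,q)=(3,2): 2·3+2·2=10≤12, 3·3+6·2=21≤25, objective 33.
The best lattice point is (4,2), giving 38.

38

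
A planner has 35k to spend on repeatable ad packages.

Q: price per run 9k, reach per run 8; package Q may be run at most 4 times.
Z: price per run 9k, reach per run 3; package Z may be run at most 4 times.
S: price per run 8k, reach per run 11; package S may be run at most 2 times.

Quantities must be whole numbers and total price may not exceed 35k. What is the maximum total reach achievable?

38

S has the best ratio (11/8); taking only S gives at most 2×11 = 22 (stopped by the supply cap of 2).
Mixing does better — 2×Q and 2×S: price 34 ≤ 35, reach 2·8 + 2·11 = 38.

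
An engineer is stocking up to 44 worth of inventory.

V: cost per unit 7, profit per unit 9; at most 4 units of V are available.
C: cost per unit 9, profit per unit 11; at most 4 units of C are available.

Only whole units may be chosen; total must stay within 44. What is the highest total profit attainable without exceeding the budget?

53

Take 1×V and 4×C: cost 43 ≤ 44, profit 1·9 + 4·11 = 53.
No other integer combination yields more.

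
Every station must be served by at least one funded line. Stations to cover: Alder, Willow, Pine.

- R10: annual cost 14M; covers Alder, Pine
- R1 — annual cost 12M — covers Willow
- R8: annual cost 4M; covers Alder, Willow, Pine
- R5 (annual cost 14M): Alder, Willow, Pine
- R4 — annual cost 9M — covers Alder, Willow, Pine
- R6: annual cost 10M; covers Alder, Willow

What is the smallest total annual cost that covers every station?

R8 alone covers Alder, Willow, Pine — every station.
Total annual cost: 4.
No cover costs less than 4.

4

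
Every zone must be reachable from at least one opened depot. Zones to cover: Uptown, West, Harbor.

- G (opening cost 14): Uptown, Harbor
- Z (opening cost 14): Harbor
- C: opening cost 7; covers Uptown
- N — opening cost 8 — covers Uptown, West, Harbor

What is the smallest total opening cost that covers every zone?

8

N alone covers Uptown, West, Harbor — every zone.
Total opening cost: 8.
No cover costs less than 8.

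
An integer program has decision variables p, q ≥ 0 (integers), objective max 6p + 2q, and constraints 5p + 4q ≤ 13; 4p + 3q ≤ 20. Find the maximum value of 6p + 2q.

The continuous relaxation peaks at (2.6, 0) with value 15.60; rounding to a feasible lattice point costs some objective.
(p,q)=(2,0) is feasible, giving 12.
(p,q)=(1,1) is feasible, giving 8.
(p,q)=(1,0) is feasible, giving 6.
Maximum is 12 at (p,q)=(2,0).

12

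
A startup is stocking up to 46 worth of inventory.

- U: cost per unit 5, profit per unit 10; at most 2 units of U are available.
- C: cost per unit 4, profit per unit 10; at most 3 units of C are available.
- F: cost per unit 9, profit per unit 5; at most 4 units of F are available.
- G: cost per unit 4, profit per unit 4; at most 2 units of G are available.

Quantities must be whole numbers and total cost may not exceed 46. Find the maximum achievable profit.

64

2×U, 3×C, 1×F, and 2×G: cost 39 ≤ 46, profit 2·10 + 3·10 + 1·5 + 2·4 = 63.
2×U, 3×C, 2×F, and 1×G: cost 44 ≤ 46, profit 2·10 + 3·10 + 2·5 + 1·4 = 64.
Best is 64.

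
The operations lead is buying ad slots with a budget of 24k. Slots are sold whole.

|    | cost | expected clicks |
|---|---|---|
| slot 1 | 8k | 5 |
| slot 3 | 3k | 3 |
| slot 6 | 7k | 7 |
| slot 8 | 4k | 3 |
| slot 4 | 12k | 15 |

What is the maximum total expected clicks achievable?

This is an integer program with binary decision variables.
Allowing fractional choices, the relaxed optimum would be about 26.5, but ad slots are indivisible.
slot 6 + slot 8 + slot 4: cost 7 + 4 + 12 = 23 ≤ 24, expected clicks 7 + 3 + 15 = 25.
slot 3 + slot 6 + slot 4: cost 3 + 7 + 12 = 22 ≤ 24, expected clicks 3 + 7 + 15 = 25.
The maximum expected clicks is 25; one optimal choice is slot 3, slot 6, and slot 4.

25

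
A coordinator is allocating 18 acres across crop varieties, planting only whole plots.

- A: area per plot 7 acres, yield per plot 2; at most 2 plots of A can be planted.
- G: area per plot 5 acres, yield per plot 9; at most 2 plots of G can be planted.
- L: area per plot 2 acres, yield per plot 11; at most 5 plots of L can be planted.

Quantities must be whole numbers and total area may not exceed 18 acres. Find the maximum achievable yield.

64

Take 1×G and 5×L: area 15 ≤ 18, yield 1·9 + 5·11 = 64.
L has the best ratio (11/2) and is taken to its limit of 5; remaining capacity is filled optimally with the others.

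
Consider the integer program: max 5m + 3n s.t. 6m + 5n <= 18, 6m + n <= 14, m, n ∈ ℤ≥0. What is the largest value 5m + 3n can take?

13

(m,n)=(2,1) is feasible, giving 13.
(m,n)=(1,2) is feasible, giving 11.
(m,n)=(2,0) is feasible, giving 10.
(m,n)=(1,1) is feasible, giving 8.
The best lattice point is (2,1), giving 13.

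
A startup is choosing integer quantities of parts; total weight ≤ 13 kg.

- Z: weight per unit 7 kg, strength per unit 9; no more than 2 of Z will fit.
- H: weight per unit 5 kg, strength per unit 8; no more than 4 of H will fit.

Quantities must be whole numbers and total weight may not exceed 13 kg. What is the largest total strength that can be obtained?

17

H has the best ratio (8/5); taking only H gives at most 2×8 = 16 (stopped by the weight limit).
Mixing does better — 1×Z and 1×H: weight 12 ≤ 13, strength 1·9 + 1·8 = 17.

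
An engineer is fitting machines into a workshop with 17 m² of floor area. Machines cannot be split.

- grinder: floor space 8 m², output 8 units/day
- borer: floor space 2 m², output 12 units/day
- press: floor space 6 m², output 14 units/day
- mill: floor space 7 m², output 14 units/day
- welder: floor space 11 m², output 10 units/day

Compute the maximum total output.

40

grinder + borer + press: floor space 8 + 2 + 6 = 16 ≤ 17, output 8 + 12 + 14 = 34.
grinder + borer + mill: floor space 8 + 2 + 7 = 17 ≤ 17, output 8 + 12 + 14 = 34.
borer + press + mill: floor space 2 + 6 + 7 = 15 ≤ 17, output 12 + 14 + 14 = 40.
Best is borer, press, and mill with total output 40.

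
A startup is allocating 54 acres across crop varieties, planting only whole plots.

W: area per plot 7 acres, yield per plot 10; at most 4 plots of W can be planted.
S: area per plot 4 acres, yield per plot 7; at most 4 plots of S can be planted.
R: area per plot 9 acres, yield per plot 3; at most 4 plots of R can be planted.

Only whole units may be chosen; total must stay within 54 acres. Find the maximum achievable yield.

71

This is a bounded integer knapsack.
S has the best ratio (7/4); taking only S gives at most 4×7 = 28 (stopped by the supply cap of 4).
Mixing does better — 4×W, 4×S, and 1×R: area 53 ≤ 54, yield 4·10 + 4·7 + 1·3 = 71.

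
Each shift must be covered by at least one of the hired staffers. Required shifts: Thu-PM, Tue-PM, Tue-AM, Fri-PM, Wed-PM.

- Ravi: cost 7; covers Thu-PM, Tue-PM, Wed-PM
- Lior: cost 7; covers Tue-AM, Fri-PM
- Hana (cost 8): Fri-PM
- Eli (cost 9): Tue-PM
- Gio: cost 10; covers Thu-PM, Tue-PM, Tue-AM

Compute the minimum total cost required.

14

Choose Ravi and Lior: together they cover Thu-PM, Tue-PM, Tue-AM, Fri-PM, Wed-PM — every shift.
Total cost: 7 + 7 = 14.
No cover costs less than 14.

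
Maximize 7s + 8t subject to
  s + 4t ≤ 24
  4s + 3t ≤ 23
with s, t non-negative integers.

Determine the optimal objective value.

The continuous relaxation peaks at (1.54, 5.62) with value 55.69; rounding to a feasible lattice point costs some objective.
(s,t)=(2,5): 1·2+4·5=22≤24, 4·2+3·5=23≤23, objective 54.
(s,t)=(0,6): 1·0+4·6=24≤24, 4·0+3·6=18≤23, objective 48.
(s,t)=(1,5): 1·1+4·5=21≤24, 4·1+3·5=19≤23, objective 47.
The best lattice point is (2,5), giving 54.

54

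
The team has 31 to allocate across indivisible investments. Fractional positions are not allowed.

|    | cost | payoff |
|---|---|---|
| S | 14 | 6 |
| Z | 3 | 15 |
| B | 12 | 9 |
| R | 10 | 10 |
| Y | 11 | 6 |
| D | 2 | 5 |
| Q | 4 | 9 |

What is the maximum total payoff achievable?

48

Take Z, B, R, D, and Q: cost 3 + 12 + 10 + 2 + 4 = 31 ≤ 31, payoff 15 + 9 + 10 + 5 + 9 = 48.
No other feasible combination does better.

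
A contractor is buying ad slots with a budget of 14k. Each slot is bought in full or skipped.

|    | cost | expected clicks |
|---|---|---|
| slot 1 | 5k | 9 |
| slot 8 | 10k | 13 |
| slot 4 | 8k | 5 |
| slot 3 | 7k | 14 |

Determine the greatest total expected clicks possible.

23

Allowing fractional choices, the relaxed optimum would be about 25.6, but ad slots are indivisible.
slot 1 + slot 3: cost 5 + 7 = 12 ≤ 14, expected clicks 9 + 14 = 23.
slot 3: cost 7 ≤ 14, expected clicks 14.
slot 1 + slot 4: cost 5 + 8 = 13 ≤ 14, expected clicks 9 + 5 = 14.
Best is slot 1 and slot 3 with total expected clicks 23.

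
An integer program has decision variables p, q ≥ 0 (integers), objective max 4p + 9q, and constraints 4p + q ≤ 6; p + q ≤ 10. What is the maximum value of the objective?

(p,q)=(0,6) is feasible, giving 54.
(p,q)=(0,5) is feasible, giving 45.
The best lattice point is (0,6), giving 54.

54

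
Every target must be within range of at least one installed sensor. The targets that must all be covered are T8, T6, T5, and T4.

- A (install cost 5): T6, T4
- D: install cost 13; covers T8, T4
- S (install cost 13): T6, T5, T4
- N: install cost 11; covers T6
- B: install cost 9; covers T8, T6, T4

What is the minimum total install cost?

22

The greedy cost-per-new-target heuristic would pick A, B, and S for 27, but a cheaper cover exists.
Choose S and B: together they cover T8, T6, T5, T4 — every target.
Total install cost: 13 + 9 = 22.
No cover costs less than 22.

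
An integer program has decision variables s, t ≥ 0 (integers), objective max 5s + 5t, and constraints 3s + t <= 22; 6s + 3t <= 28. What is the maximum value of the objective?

45

The continuous relaxation peaks at (0, 9.33) with value 46.67; rounding to a feasible lattice point costs some objective.
(s,t)=(0,9): 3·0+1·9=9≤22, 6·0+3·9=27≤28, objective 45.
(s,t)=(0,8): 3·0+1·8=8≤22, 6·0+3·8=24≤28, objective 40.
No feasible integer point exceeds 45.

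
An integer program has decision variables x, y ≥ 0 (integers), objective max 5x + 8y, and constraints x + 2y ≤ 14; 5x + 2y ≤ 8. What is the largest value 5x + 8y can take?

(x,y)=(0,4): 1·0+2·4=8≤14, 5·0+2·4=8≤8, objective 32.
(x,y)=(0,3): 1·0+2·3=6≤14, 5·0+2·3=6≤8, objective 24.
The best lattice point is (0,4), giving 32.

32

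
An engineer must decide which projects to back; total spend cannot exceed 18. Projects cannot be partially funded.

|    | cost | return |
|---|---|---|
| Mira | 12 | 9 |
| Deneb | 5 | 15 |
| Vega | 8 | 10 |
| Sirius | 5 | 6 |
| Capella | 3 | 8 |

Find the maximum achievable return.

33

Take Deneb, Vega, and Capella: cost 5 + 8 + 3 = 16 ≤ 18, return 15 + 10 + 8 = 33.
No other feasible combination does better.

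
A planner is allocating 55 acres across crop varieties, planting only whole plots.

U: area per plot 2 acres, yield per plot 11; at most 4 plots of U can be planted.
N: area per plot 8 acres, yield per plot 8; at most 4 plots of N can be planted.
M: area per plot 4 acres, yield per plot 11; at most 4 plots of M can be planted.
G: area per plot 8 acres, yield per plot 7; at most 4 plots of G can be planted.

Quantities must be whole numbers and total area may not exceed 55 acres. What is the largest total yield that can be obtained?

Take 4×U, 3×N, and 4×M: area 48 ≤ 55, yield 4·11 + 3·8 + 4·11 = 112.
U has the best ratio (11/2) and is taken to its limit of 4; remaining capacity is filled optimally with the others.

112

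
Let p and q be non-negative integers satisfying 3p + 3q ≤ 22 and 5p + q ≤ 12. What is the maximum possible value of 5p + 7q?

Relaxing integrality, the LP optimum is 51.33 at (p,q) = (0, 7.33), which is not an integer point.
(p,q)=(0,7) is feasible, giving 49.
(p,q)=(1,6) is feasible, giving 47.
(p,q)=(0,6) is feasible, giving 42.
The best lattice point is (0,7), giving 49.

49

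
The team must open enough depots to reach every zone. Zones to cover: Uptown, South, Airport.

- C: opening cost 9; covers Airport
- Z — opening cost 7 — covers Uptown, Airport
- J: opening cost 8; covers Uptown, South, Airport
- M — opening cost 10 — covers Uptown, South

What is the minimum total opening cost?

This is a weighted set-cover instance.
J alone covers Uptown, South, Airport — every zone.
Total opening cost: 8.
No cover costs less than 8.

8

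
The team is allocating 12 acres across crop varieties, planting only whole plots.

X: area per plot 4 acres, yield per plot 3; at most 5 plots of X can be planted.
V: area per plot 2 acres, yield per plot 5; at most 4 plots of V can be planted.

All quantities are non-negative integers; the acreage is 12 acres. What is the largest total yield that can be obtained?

23

This is a bounded integer knapsack.
V has the best ratio (5/2); taking only V gives at most 4×5 = 20 (stopped by the supply cap of 4).
Mixing does better — 1×X and 4×V: area 12 ≤ 12, yield 1·3 + 4·5 = 23.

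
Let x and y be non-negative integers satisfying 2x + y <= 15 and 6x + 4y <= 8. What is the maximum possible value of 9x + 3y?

9

The continuous relaxation peaks at (1.33, 0) with value 12.00; rounding to a feasible lattice point costs some objective.
(x,y)=(1,0): 2·1+1·0=2≤15, 6·1+4·0=6≤8, objective 9.
(x,y)=(0,1): 2·0+1·1=1≤15, 6·0+4·1=4≤8, objective 3.
(x,y)=(0,0): 2·0+1·0=0≤15, 6·0+4·0=0≤8, objective 0.
No feasible integer point exceeds 9.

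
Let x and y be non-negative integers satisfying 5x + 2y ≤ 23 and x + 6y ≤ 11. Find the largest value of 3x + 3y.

15

Relaxing integrality, the LP optimum is 15.86 at (x,y) = (4.14, 1.14), which is not an integer point.
(x,y)=(4,1): 5·4+2·1=22≤23, 1·4+6·1=10≤11, objective 15.
(x,y)=(3,1): 5·3+2·1=17≤23, 1·3+6·1=9≤11, objective 12.
(x,y)=(4,0): 5·4+2·0=20≤23, 1·4+6·0=4≤11, objective 12.
(x,y)=(3,0): 5·3+2·0=15≤23, 1·3+6·0=3≤11, objective 9.
Maximum is 15 at (x,y)=(4,1).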